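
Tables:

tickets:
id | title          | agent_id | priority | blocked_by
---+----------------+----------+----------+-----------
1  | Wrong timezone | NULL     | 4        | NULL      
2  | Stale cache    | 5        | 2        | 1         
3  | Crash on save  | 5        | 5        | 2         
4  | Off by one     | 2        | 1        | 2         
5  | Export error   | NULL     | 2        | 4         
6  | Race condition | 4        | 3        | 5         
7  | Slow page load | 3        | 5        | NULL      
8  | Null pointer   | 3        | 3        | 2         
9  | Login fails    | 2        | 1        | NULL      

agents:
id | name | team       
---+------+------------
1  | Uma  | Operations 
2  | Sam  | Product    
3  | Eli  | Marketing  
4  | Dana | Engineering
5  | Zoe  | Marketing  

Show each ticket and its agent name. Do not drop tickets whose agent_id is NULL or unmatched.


LEFT JOIN keeps every row from tickets (the left table); where agent_id has no match in agents, the agent columns become NULL. Walk through each ticket:
  - ticket 1 (Wrong timezone): agent_id=NULL, no match -> kept with NULL
  - ticket 2 (Stale cache): agent_id=5 -> matches Zoe
  - ticket 3 (Crash on save): agent_id=5 -> matches Zoe
  - ticket 4 (Off by one): agent_id=2 -> matches Sam
  - ticket 5 (Export error): agent_id=NULL, no match -> kept with NULL
  - ticket 6 (Race condition): agent_id=4 -> matches Dana
  - ticket 7 (Slow page load): agent_id=3 -> matches Eli
  - ticket 8 (Null pointer): agent_id=3 -> matches Eli
  - ticket 9 (Login fails): agent_id=2 -> matches Sam
All 9 rows appear; 2 have NULL agent.

SQL:
SELECT a.title, b.name AS agent
FROM tickets a
LEFT JOIN agents b ON a.agent_id = b.id

Result:
title          | agent
---------------+------
Wrong timezone | NULL 
Stale cache    | Zoe  
Crash on save  | Zoe  
Off by one     | Sam  
Export error   | NULL 
Race condition | Dana 
Slow page load | Eli  
Null pointer   | Eli  
Login fails    | Sam  


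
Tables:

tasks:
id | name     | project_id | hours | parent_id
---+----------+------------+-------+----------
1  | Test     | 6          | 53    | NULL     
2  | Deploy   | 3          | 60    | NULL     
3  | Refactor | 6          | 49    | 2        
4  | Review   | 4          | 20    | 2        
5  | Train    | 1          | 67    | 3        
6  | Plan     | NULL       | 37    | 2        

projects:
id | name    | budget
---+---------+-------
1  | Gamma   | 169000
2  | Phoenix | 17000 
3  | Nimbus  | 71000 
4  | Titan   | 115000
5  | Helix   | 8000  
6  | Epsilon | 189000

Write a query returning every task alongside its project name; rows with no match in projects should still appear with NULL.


LEFT JOIN keeps every row from tasks (the left table); where project_id has no match in projects, the project columns become NULL. Walk through each task:
  - task 1 (Test): project_id=6 -> matches Epsilon
  - task 2 (Deploy): project_id=3 -> matches Nimbus
  - task 3 (Refactor): project_id=6 -> matches Epsilon
  - task 4 (Review): project_id=4 -> matches Titan
  - task 5 (Train): project_id=1 -> matches Gamma
  - task 6 (Plan): project_id=NULL, no match -> kept with NULL
All 6 rows appear; 1 has NULL project.

SQL:
SELECT a.name, b.name AS project
FROM tasks a
LEFT JOIN projects b ON a.project_id = b.id

Result:
name     | project
---------+--------
Test     | Epsilon
Deploy   | Nimbus 
Refactor | Epsilon
Review   | Titan  
Train    | Gamma  
Plan     | NULL   


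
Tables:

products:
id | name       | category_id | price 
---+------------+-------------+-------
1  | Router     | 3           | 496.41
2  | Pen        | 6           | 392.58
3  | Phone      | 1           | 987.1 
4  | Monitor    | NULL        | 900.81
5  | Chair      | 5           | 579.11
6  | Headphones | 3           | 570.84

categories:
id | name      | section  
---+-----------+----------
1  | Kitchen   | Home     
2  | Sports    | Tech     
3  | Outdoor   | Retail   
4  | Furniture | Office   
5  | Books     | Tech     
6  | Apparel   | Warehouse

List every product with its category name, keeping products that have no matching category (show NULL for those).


LEFT JOIN keeps every row from products (the left table); where category_id has no match in categories, the category columns become NULL. Walk through each product:
  - product 1 (Router): category_id=3 -> matches Outdoor
  - product 2 (Pen): category_id=6 -> matches Apparel
  - product 3 (Phone): category_id=1 -> matches Kitchen
  - product 4 (Monitor): category_id=NULL, no match -> kept with NULL
  - product 5 (Chair): category_id=5 -> matches Books
  - product 6 (Headphones): category_id=3 -> matches Outdoor
All 6 rows appear; 1 has NULL category.

SQL:
SELECT a.name, b.name AS category
FROM products a
LEFT JOIN categories b ON a.category_id = b.id

Result:
name       | category
-----------+---------
Router     | Outdoor 
Pen        | Apparel 
Phone      | Kitchen 
Monitor    | NULL    
Chair      | Books   
Headphones | Outdoor 


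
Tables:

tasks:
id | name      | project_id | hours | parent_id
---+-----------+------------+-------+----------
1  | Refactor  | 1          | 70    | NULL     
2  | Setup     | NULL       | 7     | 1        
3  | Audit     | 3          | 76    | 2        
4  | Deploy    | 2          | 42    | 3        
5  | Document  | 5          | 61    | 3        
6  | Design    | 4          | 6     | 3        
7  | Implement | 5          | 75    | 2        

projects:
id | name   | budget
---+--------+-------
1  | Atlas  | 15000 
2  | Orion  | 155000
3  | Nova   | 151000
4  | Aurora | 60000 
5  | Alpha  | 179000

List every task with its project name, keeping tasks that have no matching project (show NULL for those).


LEFT JOIN keeps every row from tasks (the left table); where project_id has no match in projects, the project columns become NULL. Walk through each task:
  - task 1 (Refactor): project_id=1 -> matches Atlas
  - task 2 (Setup): project_id=NULL, no match -> kept with NULL
  - task 3 (Audit): project_id=3 -> matches Nova
  - task 4 (Deploy): project_id=2 -> matches Orion
  - task 5 (Document): project_id=5 -> matches Alpha
  - task 6 (Design): project_id=4 -> matches Aurora
  - task 7 (Implement): project_id=5 -> matches Alpha
All 7 rows appear; 1 has NULL project.

SQL:
SELECT a.name, b.name AS project
FROM tasks a
LEFT JOIN projects b ON a.project_id = b.id

Result:
name      | project
----------+--------
Refactor  | Atlas  
Setup     | NULL   
Audit     | Nova   
Deploy    | Orion  
Document  | Alpha  
Design    | Aurora 
Implement | Alpha  


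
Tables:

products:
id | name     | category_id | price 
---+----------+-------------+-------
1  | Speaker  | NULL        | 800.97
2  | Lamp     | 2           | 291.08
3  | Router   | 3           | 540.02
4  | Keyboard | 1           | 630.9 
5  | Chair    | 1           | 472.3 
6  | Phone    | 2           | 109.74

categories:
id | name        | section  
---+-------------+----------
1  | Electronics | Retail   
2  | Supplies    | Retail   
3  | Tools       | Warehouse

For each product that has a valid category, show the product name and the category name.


INNER JOIN keeps only products rows whose category_id matches an id in categories. Walk through each product:
  - product 1 (Speaker): category_id=NULL, no match -> dropped
  - product 2 (Lamp): category_id=2 -> matches Supplies
  - product 3 (Router): category_id=3 -> matches Tools
  - product 4 (Keyboard): category_id=1 -> matches Electronics
  - product 5 (Chair): category_id=1 -> matches Electronics
  - product 6 (Phone): category_id=2 -> matches Supplies
So 1 of 6 rows is dropped.

SQL:
SELECT a.name, b.name AS category
FROM products a
INNER JOIN categories b ON a.category_id = b.id

Result:
name     | category   
---------+------------
Lamp     | Supplies   
Router   | Tools      
Keyboard | Electronics
Chair    | Electronics
Phone    | Supplies   


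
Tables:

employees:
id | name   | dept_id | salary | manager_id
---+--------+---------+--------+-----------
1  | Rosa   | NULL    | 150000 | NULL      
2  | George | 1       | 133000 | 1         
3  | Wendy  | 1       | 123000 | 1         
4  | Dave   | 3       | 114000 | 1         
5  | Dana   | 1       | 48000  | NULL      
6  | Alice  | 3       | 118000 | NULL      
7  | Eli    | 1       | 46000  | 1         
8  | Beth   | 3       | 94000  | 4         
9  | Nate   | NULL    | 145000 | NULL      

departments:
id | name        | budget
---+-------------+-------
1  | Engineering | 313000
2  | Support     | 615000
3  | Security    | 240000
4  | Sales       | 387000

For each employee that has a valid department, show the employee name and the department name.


INNER JOIN keeps only employees rows whose dept_id matches an id in departments. Walk through each employee:
  - employee 1 (Rosa): dept_id=NULL, no match -> dropped
  - employee 2 (George): dept_id=1 -> matches Engineering
  - employee 3 (Wendy): dept_id=1 -> matches Engineering
  - employee 4 (Dave): dept_id=3 -> matches Security
  - employee 5 (Dana): dept_id=1 -> matches Engineering
  - employee 6 (Alice): dept_id=3 -> matches Security
  - employee 7 (Eli): dept_id=1 -> matches Engineering
  - employee 8 (Beth): dept_id=3 -> matches Security
  - employee 9 (Nate): dept_id=NULL, no match -> dropped
So 2 of 9 rows are dropped.

SQL:
SELECT a.name, b.name AS department
FROM employees a
INNER JOIN departments b ON a.dept_id = b.id

Result:
name   | department 
-------+------------
George | Engineering
Wendy  | Engineering
Dave   | Security   
Dana   | Engineering
Alice  | Security   
Eli    | Engineering
Beth   | Security   


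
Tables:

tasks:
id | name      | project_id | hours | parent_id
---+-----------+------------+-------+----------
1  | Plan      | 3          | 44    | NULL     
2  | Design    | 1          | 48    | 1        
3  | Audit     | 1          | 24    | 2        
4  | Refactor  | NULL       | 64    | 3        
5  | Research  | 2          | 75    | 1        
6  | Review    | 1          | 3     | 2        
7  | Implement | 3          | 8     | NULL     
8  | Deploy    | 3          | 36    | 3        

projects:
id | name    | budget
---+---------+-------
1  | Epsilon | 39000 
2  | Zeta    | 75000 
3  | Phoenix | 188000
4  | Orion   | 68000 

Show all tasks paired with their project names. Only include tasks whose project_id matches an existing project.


INNER JOIN keeps only tasks rows whose project_id matches an id in projects. Walk through each task:
  - task 1 (Plan): project_id=3 -> matches Phoenix
  - task 2 (Design): project_id=1 -> matches Epsilon
  - task 3 (Audit): project_id=1 -> matches Epsilon
  - task 4 (Refactor): project_id=NULL, no match -> dropped
  - task 5 (Research): project_id=2 -> matches Zeta
  - task 6 (Review): project_id=1 -> matches Epsilon
  - task 7 (Implement): project_id=3 -> matches Phoenix
  - task 8 (Deploy): project_id=3 -> matches Phoenix
So 1 of 8 rows is dropped.

SQL:
SELECT a.name, b.name AS project
FROM tasks a
INNER JOIN projects b ON a.project_id = b.id

Result:
name      | project
----------+--------
Plan      | Phoenix
Design    | Epsilon
Audit     | Epsilon
Research  | Zeta   
Review    | Epsilon
Implement | Phoenix
Deploy    | Phoenix


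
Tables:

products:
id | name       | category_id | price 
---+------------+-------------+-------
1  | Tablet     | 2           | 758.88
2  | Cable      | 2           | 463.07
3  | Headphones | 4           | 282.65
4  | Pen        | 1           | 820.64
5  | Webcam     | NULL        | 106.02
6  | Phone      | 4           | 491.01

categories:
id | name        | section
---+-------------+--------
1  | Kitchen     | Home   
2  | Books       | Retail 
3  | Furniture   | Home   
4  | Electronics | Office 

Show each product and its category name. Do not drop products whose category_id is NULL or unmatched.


LEFT JOIN keeps every row from products (the left table); where category_id has no match in categories, the category columns become NULL. Walk through each product:
  - product 1 (Tablet): category_id=2 -> matches Books
  - product 2 (Cable): category_id=2 -> matches Books
  - product 3 (Headphones): category_id=4 -> matches Electronics
  - product 4 (Pen): category_id=1 -> matches Kitchen
  - product 5 (Webcam): category_id=NULL, no match -> kept with NULL
  - product 6 (Phone): category_id=4 -> matches Electronics
All 6 rows appear; 1 has NULL category.

SQL:
SELECT a.name, b.name AS category
FROM products a
LEFT JOIN categories b ON a.category_id = b.id

Result:
name       | category   
-----------+------------
Tablet     | Books      
Cable      | Books      
Headphones | Electronics
Pen        | Kitchen    
Webcam     | NULL       
Phone      | Electronics


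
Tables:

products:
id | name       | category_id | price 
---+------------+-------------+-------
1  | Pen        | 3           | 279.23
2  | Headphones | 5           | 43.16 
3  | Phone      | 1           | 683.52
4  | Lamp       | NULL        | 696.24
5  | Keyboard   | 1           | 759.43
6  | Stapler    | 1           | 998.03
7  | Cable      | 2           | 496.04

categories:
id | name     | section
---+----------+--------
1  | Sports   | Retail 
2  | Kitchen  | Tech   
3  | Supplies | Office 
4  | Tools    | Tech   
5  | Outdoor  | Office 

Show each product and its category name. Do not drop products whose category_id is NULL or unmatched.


LEFT JOIN keeps every row from products (the left table); where category_id has no match in categories, the category columns become NULL. Walk through each product:
  - product 1 (Pen): category_id=3 -> matches Supplies
  - product 2 (Headphones): category_id=5 -> matches Outdoor
  - product 3 (Phone): category_id=1 -> matches Sports
  - product 4 (Lamp): category_id=NULL, no match -> kept with NULL
  - product 5 (Keyboard): category_id=1 -> matches Sports
  - product 6 (Stapler): category_id=1 -> matches Sports
  - product 7 (Cable): category_id=2 -> matches Kitchen
All 7 rows appear; 1 has NULL category.

SQL:
SELECT a.name, b.name AS category
FROM products a
LEFT JOIN categories b ON a.category_id = b.id

Result:
name       | category
-----------+---------
Pen        | Supplies
Headphones | Outdoor 
Phone      | Sports  
Lamp       | NULL    
Keyboard   | Sports  
Stapler    | Sports  
Cable      | Kitchen 


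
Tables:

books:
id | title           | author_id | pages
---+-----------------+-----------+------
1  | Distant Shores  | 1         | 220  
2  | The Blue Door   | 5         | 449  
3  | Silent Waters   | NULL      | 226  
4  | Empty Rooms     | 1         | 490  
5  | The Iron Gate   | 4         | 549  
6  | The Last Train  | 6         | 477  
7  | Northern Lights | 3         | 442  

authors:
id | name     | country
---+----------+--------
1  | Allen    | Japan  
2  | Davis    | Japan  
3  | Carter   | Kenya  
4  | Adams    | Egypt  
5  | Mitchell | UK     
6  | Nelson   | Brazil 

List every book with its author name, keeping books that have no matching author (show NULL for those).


LEFT JOIN keeps every row from books (the left table); where author_id has no match in authors, the author columns become NULL. Walk through each book:
  - book 1 (Distant Shores): author_id=1 -> matches Allen
  - book 2 (The Blue Door): author_id=5 -> matches Mitchell
  - book 3 (Silent Waters): author_id=NULL, no match -> kept with NULL
  - book 4 (Empty Rooms): author_id=1 -> matches Allen
  - book 5 (The Iron Gate): author_id=4 -> matches Adams
  - book 6 (The Last Train): author_id=6 -> matches Nelson
  - book 7 (Northern Lights): author_id=3 -> matches Carter
All 7 rows appear; 1 has NULL author.

SQL:
SELECT a.title, b.name AS author
FROM books a
LEFT JOIN authors b ON a.author_id = b.id

Result:
title           | author  
----------------+---------
Distant Shores  | Allen   
The Blue Door   | Mitchell
Silent Waters   | NULL    
Empty Rooms     | Allen   
The Iron Gate   | Adams   
The Last Train  | Nelson  
Northern Lights | Carter  


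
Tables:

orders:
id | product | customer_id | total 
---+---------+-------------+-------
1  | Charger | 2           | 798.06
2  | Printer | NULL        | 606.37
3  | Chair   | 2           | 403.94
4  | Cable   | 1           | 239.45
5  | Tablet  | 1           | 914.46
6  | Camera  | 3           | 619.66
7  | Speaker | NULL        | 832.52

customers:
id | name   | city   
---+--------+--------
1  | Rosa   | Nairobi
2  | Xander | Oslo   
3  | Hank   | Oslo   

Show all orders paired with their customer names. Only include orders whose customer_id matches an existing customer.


INNER JOIN keeps only orders rows whose customer_id matches an id in customers. Walk through each order:
  - order 1 (Charger): customer_id=2 -> matches Xander
  - order 2 (Printer): customer_id=NULL, no match -> dropped
  - order 3 (Chair): customer_id=2 -> matches Xander
  - order 4 (Cable): customer_id=1 -> matches Rosa
  - order 5 (Tablet): customer_id=1 -> matches Rosa
  - order 6 (Camera): customer_id=3 -> matches Hank
  - order 7 (Speaker): customer_id=NULL, no match -> dropped
So 2 of 7 rows are dropped.

SQL:
SELECT a.product, b.name AS customer
FROM orders a
INNER JOIN customers b ON a.customer_id = b.id

Result:
product | customer
--------+---------
Charger | Xander  
Chair   | Xander  
Cable   | Rosa    
Tablet  | Rosa    
Camera  | Hank    


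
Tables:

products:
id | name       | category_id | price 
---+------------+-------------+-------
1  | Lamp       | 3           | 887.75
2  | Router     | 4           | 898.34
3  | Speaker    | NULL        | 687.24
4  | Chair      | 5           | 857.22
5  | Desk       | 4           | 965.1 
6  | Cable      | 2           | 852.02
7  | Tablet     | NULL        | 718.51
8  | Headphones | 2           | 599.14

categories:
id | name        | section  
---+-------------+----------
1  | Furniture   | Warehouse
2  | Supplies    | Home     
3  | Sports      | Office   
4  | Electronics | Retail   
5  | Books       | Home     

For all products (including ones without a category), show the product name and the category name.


LEFT JOIN keeps every row from products (the left table); where category_id has no match in categories, the category columns become NULL. Walk through each product:
  - product 1 (Lamp): category_id=3 -> matches Sports
  - product 2 (Router): category_id=4 -> matches Electronics
  - product 3 (Speaker): category_id=NULL, no match -> kept with NULL
  - product 4 (Chair): category_id=5 -> matches Books
  - product 5 (Desk): category_id=4 -> matches Electronics
  - product 6 (Cable): category_id=2 -> matches Supplies
  - product 7 (Tablet): category_id=NULL, no match -> kept with NULL
  - product 8 (Headphones): category_id=2 -> matches Supplies
All 8 rows appear; 2 have NULL category.

SQL:
SELECT a.name, b.name AS category
FROM products a
LEFT JOIN categories b ON a.category_id = b.id

Result:
name       | category   
-----------+------------
Lamp       | Sports     
Router     | Electronics
Speaker    | NULL       
Chair      | Books      
Desk       | Electronics
Cable      | Supplies   
Tablet     | NULL       
Headphones | Supplies   


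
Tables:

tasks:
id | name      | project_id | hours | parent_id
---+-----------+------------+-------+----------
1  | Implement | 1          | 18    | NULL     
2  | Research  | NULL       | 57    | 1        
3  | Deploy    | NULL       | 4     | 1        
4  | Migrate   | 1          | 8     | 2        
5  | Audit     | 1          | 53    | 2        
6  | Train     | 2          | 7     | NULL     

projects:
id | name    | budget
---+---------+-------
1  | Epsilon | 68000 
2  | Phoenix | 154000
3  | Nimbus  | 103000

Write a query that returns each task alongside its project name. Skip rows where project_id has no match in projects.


INNER JOIN keeps only tasks rows whose project_id matches an id in projects. Walk through each task:
  - task 1 (Implement): project_id=1 -> matches Epsilon
  - task 2 (Research): project_id=NULL, no match -> dropped
  - task 3 (Deploy): project_id=NULL, no match -> dropped
  - task 4 (Migrate): project_id=1 -> matches Epsilon
  - task 5 (Audit): project_id=1 -> matches Epsilon
  - task 6 (Train): project_id=2 -> matches Phoenix
So 2 of 6 rows are dropped.

SQL:
SELECT a.name, b.name AS project
FROM tasks a
INNER JOIN projects b ON a.project_id = b.id

Result:
name      | project
----------+--------
Implement | Epsilon
Migrate   | Epsilon
Audit     | Epsilon
Train     | Phoenix


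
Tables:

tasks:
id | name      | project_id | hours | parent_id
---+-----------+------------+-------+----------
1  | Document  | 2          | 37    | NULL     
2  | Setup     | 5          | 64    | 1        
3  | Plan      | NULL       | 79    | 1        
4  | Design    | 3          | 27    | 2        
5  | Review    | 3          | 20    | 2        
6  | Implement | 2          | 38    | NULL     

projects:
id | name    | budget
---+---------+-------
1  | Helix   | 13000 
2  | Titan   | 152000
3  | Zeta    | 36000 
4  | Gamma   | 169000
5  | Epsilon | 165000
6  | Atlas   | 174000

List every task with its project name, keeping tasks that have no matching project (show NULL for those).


LEFT JOIN keeps every row from tasks (the left table); where project_id has no match in projects, the project columns become NULL. Walk through each task:
  - task 1 (Document): project_id=2 -> matches Titan
  - task 2 (Setup): project_id=5 -> matches Epsilon
  - task 3 (Plan): project_id=NULL, no match -> kept with NULL
  - task 4 (Design): project_id=3 -> matches Zeta
  - task 5 (Review): project_id=3 -> matches Zeta
  - task 6 (Implement): project_id=2 -> matches Titan
All 6 rows appear; 1 has NULL project.

SQL:
SELECT a.name, b.name AS project
FROM tasks a
LEFT JOIN projects b ON a.project_id = b.id

Result:
name      | project
----------+--------
Document  | Titan  
Setup     | Epsilon
Plan      | NULL   
Design    | Zeta   
Review    | Zeta   
Implement | Titan  


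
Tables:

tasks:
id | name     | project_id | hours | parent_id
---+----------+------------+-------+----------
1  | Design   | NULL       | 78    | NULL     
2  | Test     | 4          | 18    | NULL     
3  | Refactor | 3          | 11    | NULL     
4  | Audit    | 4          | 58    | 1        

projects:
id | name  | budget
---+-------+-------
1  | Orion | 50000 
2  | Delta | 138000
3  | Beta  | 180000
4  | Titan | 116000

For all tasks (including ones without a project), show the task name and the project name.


LEFT JOIN keeps every row from tasks (the left table); where project_id has no match in projects, the project columns become NULL. Walk through each task:
  - task 1 (Design): project_id=NULL, no match -> kept with NULL
  - task 2 (Test): project_id=4 -> matches Titan
  - task 3 (Refactor): project_id=3 -> matches Beta
  - task 4 (Audit): project_id=4 -> matches Titan
All 4 rows appear; 1 has NULL project.

SQL:
SELECT a.name, b.name AS project
FROM tasks a
LEFT JOIN projects b ON a.project_id = b.id

Result:
name     | project
---------+--------
Design   | NULL   
Test     | Titan  
Refactor | Beta   
Audit    | Titan  


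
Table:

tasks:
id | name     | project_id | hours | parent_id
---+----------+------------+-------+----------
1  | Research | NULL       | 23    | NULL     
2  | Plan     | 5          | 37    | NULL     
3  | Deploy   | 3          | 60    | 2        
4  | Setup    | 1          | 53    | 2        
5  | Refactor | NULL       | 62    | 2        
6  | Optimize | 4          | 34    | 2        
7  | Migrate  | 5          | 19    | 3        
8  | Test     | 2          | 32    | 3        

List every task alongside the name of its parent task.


This is a self-join: tasks is joined to a second copy of itself, matching each row's parent_id to another row's id. Use LEFT JOIN so rows with parent_id=NULL are kept.
  - task 1 (Research): parent_id=NULL -> NULL
  - task 2 (Plan): parent_id=NULL -> NULL
  - task 3 (Deploy): parent_id=2 -> Plan
  - task 4 (Setup): parent_id=2 -> Plan
  - task 5 (Refactor): parent_id=2 -> Plan
  - task 6 (Optimize): parent_id=2 -> Plan
  - task 7 (Migrate): parent_id=3 -> Deploy
  - task 8 (Test): parent_id=3 -> Deploy

SQL:
SELECT a.name AS item, b.name AS parent
FROM tasks a
LEFT JOIN tasks b ON a.parent_id = b.id

Result:
item     | parent
---------+-------
Research | NULL  
Plan     | NULL  
Deploy   | Plan  
Setup    | Plan  
Refactor | Plan  
Optimize | Plan  
Migrate  | Deploy
Test     | Deploy


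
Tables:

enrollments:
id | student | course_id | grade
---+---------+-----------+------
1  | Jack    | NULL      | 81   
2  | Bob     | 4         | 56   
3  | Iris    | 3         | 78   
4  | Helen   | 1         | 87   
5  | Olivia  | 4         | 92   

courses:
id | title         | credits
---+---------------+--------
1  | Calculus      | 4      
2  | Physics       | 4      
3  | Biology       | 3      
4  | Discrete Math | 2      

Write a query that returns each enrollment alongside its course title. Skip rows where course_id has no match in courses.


INNER JOIN keeps only enrollments rows whose course_id matches an id in courses. Walk through each enrollment:
  - enrollment 1 (Jack): course_id=NULL, no match -> dropped
  - enrollment 2 (Bob): course_id=4 -> matches Discrete Math
  - enrollment 3 (Iris): course_id=3 -> matches Biology
  - enrollment 4 (Helen): course_id=1 -> matches Calculus
  - enrollment 5 (Olivia): course_id=4 -> matches Discrete Math
So 1 of 5 rows is dropped.

SQL:
SELECT a.student, b.title AS course
FROM enrollments a
INNER JOIN courses b ON a.course_id = b.id

Result:
student | course       
--------+--------------
Bob     | Discrete Math
Iris    | Biology      
Helen   | Calculus     
Olivia  | Discrete Math


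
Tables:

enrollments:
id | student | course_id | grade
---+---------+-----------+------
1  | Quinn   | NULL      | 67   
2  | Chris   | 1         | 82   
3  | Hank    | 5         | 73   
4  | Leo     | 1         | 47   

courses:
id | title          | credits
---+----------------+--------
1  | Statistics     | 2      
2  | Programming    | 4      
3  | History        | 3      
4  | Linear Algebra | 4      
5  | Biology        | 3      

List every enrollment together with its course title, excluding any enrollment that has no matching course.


INNER JOIN keeps only enrollments rows whose course_id matches an id in courses. Walk through each enrollment:
  - enrollment 1 (Quinn): course_id=NULL, no match -> dropped
  - enrollment 2 (Chris): course_id=1 -> matches Statistics
  - enrollment 3 (Hank): course_id=5 -> matches Biology
  - enrollment 4 (Leo): course_id=1 -> matches Statistics
So 1 of 4 rows is dropped.

SQL:
SELECT a.student, b.title AS course
FROM enrollments a
INNER JOIN courses b ON a.course_id = b.id

Result:
student | course    
--------+-----------
Chris   | Statistics
Hank    | Biology   
Leo     | Statistics


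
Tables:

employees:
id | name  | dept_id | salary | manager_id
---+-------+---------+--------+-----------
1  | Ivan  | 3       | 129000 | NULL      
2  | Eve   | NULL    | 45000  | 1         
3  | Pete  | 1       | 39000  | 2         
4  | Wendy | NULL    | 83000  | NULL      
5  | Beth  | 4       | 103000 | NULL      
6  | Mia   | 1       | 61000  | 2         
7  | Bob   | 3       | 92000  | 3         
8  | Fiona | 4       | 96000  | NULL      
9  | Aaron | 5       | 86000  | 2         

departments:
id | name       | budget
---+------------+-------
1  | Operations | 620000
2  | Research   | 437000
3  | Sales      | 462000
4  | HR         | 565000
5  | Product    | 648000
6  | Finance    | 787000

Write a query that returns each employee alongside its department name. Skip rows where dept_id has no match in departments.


INNER JOIN keeps only employees rows whose dept_id matches an id in departments. Walk through each employee:
  - employee 1 (Ivan): dept_id=3 -> matches Sales
  - employee 2 (Eve): dept_id=NULL, no match -> dropped
  - employee 3 (Pete): dept_id=1 -> matches Operations
  - employee 4 (Wendy): dept_id=NULL, no match -> dropped
  - employee 5 (Beth): dept_id=4 -> matches HR
  - employee 6 (Mia): dept_id=1 -> matches Operations
  - employee 7 (Bob): dept_id=3 -> matches Sales
  - employee 8 (Fiona): dept_id=4 -> matches HR
  - employee 9 (Aaron): dept_id=5 -> matches Product
So 2 of 9 rows are dropped.

SQL:
SELECT a.name, b.name AS department
FROM employees a
INNER JOIN departments b ON a.dept_id = b.id

Result:
name  | department
------+-----------
Ivan  | Sales     
Pete  | Operations
Beth  | HR        
Mia   | Operations
Bob   | Sales     
Fiona | HR        
Aaron | Product   


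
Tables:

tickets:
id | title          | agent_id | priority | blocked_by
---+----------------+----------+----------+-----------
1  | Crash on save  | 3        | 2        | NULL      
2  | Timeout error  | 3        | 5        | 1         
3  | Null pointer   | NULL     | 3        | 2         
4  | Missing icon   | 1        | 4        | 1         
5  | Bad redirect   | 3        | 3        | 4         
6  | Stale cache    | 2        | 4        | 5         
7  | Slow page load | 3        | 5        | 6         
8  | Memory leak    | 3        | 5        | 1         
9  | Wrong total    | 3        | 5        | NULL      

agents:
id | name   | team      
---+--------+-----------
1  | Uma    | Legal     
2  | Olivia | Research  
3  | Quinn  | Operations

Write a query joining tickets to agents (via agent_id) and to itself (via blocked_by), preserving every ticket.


Two LEFT JOINs from the same base table tickets: one to agents via agent_id, one to tickets itself via blocked_by. Both are LEFT so every ticket is preserved.
Match against agents:
  - ticket 1 (Crash on save): agent_id=3 -> matches Quinn
  - ticket 2 (Timeout error): agent_id=3 -> matches Quinn
  - ticket 3 (Null pointer): agent_id=NULL, no match -> kept with NULL
  - ticket 4 (Missing icon): agent_id=1 -> matches Uma
  - ticket 5 (Bad redirect): agent_id=3 -> matches Quinn
  - ticket 6 (Stale cache): agent_id=2 -> matches Olivia
  - ticket 7 (Slow page load): agent_id=3 -> matches Quinn
  - ticket 8 (Memory leak): agent_id=3 -> matches Quinn
  - ticket 9 (Wrong total): agent_id=3 -> matches Quinn
Match against tickets (self):
  - ticket 1 (Crash on save): blocked_by=NULL -> NULL
  - ticket 2 (Timeout error): blocked_by=1 -> Crash on save
  - ticket 3 (Null pointer): blocked_by=2 -> Timeout error
  - ticket 4 (Missing icon): blocked_by=1 -> Crash on save
  - ticket 5 (Bad redirect): blocked_by=4 -> Missing icon
  - ticket 6 (Stale cache): blocked_by=5 -> Bad redirect
  - ticket 7 (Slow page load): blocked_by=6 -> Stale cache
  - ticket 8 (Memory leak): blocked_by=1 -> Crash on save
  - ticket 9 (Wrong total): blocked_by=NULL -> NULL

SQL:
SELECT a.title, b.name AS agent, c.title AS blocked_by
FROM tickets a
LEFT JOIN agents b ON a.agent_id = b.id
LEFT JOIN tickets c ON a.blocked_by = c.id

Result:
title          | agent  | blocked_by   
---------------+--------+--------------
Crash on save  | Quinn  | NULL         
Timeout error  | Quinn  | Crash on save
Null pointer   | NULL   | Timeout error
Missing icon   | Uma    | Crash on save
Bad redirect   | Quinn  | Missing icon 
Stale cache    | Olivia | Bad redirect 
Slow page load | Quinn  | Stale cache  
Memory leak    | Quinn  | Crash on save
Wrong total    | Quinn  | NULL         


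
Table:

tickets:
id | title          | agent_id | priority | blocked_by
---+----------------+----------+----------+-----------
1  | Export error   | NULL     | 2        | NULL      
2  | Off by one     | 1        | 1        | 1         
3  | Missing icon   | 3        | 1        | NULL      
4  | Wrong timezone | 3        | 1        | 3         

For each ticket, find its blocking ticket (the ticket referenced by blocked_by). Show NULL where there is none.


This is a self-join: tickets is joined to a second copy of itself, matching each row's blocked_by to another row's id. Use LEFT JOIN so rows with blocked_by=NULL are kept.
  - ticket 1 (Export error): blocked_by=NULL -> NULL
  - ticket 2 (Off by one): blocked_by=1 -> Export error
  - ticket 3 (Missing icon): blocked_by=NULL -> NULL
  - ticket 4 (Wrong timezone): blocked_by=3 -> Missing icon

SQL:
SELECT a.title AS item, b.title AS blocked_by
FROM tickets a
LEFT JOIN tickets b ON a.blocked_by = b.id

Result:
item           | blocked_by  
---------------+-------------
Export error   | NULL        
Off by one     | Export error
Missing icon   | NULL        
Wrong timezone | Missing icon


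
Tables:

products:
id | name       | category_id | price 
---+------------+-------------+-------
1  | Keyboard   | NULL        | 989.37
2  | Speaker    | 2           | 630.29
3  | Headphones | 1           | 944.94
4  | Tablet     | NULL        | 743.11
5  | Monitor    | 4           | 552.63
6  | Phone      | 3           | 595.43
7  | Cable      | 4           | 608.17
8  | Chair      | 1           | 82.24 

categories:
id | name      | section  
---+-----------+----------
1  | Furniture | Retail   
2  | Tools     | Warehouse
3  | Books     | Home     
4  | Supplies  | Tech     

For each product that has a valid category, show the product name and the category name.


INNER JOIN keeps only products rows whose category_id matches an id in categories. Walk through each product:
  - product 1 (Keyboard): category_id=NULL, no match -> dropped
  - product 2 (Speaker): category_id=2 -> matches Tools
  - product 3 (Headphones): category_id=1 -> matches Furniture
  - product 4 (Tablet): category_id=NULL, no match -> dropped
  - product 5 (Monitor): category_id=4 -> matches Supplies
  - product 6 (Phone): category_id=3 -> matches Books
  - product 7 (Cable): category_id=4 -> matches Supplies
  - product 8 (Chair): category_id=1 -> matches Furniture
So 2 of 8 rows are dropped.

SQL:
SELECT a.name, b.name AS category
FROM products a
INNER JOIN categories b ON a.category_id = b.id

Result:
name       | category 
-----------+----------
Speaker    | Tools    
Headphones | Furniture
Monitor    | Supplies 
Phone      | Books    
Cable      | Supplies 
Chair      | Furniture


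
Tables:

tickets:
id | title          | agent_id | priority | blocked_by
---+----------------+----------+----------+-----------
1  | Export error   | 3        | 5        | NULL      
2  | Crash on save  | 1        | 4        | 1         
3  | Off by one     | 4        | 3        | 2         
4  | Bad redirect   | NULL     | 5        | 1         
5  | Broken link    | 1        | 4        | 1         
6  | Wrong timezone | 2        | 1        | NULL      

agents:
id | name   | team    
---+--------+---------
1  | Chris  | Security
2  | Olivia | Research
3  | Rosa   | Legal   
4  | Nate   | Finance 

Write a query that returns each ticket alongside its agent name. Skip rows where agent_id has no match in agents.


INNER JOIN keeps only tickets rows whose agent_id matches an id in agents. Walk through each ticket:
  - ticket 1 (Export error): agent_id=3 -> matches Rosa
  - ticket 2 (Crash on save): agent_id=1 -> matches Chris
  - ticket 3 (Off by one): agent_id=4 -> matches Nate
  - ticket 4 (Bad redirect): agent_id=NULL, no match -> dropped
  - ticket 5 (Broken link): agent_id=1 -> matches Chris
  - ticket 6 (Wrong timezone): agent_id=2 -> matches Olivia
So 1 of 6 rows is dropped.

SQL:
SELECT a.title, b.name AS agent
FROM tickets a
INNER JOIN agents b ON a.agent_id = b.id

Result:
title          | agent 
---------------+-------
Export error   | Rosa  
Crash on save  | Chris 
Off by one     | Nate  
Broken link    | Chris 
Wrong timezone | Olivia


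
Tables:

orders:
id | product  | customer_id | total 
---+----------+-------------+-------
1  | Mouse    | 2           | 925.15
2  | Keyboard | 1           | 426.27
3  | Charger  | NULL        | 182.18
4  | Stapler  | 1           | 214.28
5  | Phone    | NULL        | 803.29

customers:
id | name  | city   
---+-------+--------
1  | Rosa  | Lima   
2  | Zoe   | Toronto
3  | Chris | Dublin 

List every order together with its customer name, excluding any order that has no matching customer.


INNER JOIN keeps only orders rows whose customer_id matches an id in customers. Walk through each order:
  - order 1 (Mouse): customer_id=2 -> matches Zoe
  - order 2 (Keyboard): customer_id=1 -> matches Rosa
  - order 3 (Charger): customer_id=NULL, no match -> dropped
  - order 4 (Stapler): customer_id=1 -> matches Rosa
  - order 5 (Phone): customer_id=NULL, no match -> dropped
So 2 of 5 rows are dropped.

SQL:
SELECT a.product, b.name AS customer
FROM orders a
INNER JOIN customers b ON a.customer_id = b.id

Result:
product  | customer
---------+---------
Mouse    | Zoe     
Keyboard | Rosa    
Stapler  | Rosa    


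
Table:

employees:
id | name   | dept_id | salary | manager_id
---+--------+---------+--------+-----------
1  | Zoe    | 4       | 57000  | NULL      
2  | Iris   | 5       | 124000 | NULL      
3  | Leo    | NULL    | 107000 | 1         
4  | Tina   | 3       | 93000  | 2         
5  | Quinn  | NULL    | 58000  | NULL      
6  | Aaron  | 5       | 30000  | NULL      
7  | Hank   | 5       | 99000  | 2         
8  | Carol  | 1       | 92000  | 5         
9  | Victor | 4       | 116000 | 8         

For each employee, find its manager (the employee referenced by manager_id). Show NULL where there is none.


This is a self-join: employees is joined to a second copy of itself, matching each row's manager_id to another row's id. Use LEFT JOIN so rows with manager_id=NULL are kept.
  - employee 1 (Zoe): manager_id=NULL -> NULL
  - employee 2 (Iris): manager_id=NULL -> NULL
  - employee 3 (Leo): manager_id=1 -> Zoe
  - employee 4 (Tina): manager_id=2 -> Iris
  - employee 5 (Quinn): manager_id=NULL -> NULL
  - employee 6 (Aaron): manager_id=NULL -> NULL
  - employee 7 (Hank): manager_id=2 -> Iris
  - employee 8 (Carol): manager_id=5 -> Quinn
  - employee 9 (Victor): manager_id=8 -> Carol

SQL:
SELECT a.name AS item, b.name AS manager
FROM employees a
LEFT JOIN employees b ON a.manager_id = b.id

Result:
item   | manager
-------+--------
Zoe    | NULL   
Iris   | NULL   
Leo    | Zoe    
Tina   | Iris   
Quinn  | NULL   
Aaron  | NULL   
Hank   | Iris   
Carol  | Quinn  
Victor | Carol  


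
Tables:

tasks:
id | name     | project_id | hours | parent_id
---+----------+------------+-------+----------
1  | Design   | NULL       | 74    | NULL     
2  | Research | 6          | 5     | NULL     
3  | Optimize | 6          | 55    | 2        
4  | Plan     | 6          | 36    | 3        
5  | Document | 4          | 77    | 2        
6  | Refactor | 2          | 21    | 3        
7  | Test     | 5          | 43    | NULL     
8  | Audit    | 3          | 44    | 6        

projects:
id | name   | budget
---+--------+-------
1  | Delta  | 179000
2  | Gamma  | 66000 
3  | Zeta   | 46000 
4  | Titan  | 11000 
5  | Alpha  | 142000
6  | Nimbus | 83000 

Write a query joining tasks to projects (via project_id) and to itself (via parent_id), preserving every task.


Two LEFT JOINs from the same base table tasks: one to projects via project_id, one to tasks itself via parent_id. Both are LEFT so every task is preserved.
Match against projects:
  - task 1 (Design): project_id=NULL, no match -> kept with NULL
  - task 2 (Research): project_id=6 -> matches Nimbus
  - task 3 (Optimize): project_id=6 -> matches Nimbus
  - task 4 (Plan): project_id=6 -> matches Nimbus
  - task 5 (Document): project_id=4 -> matches Titan
  - task 6 (Refactor): project_id=2 -> matches Gamma
  - task 7 (Test): project_id=5 -> matches Alpha
  - task 8 (Audit): project_id=3 -> matches Zeta
Match against tasks (self):
  - task 1 (Design): parent_id=NULL -> NULL
  - task 2 (Research): parent_id=NULL -> NULL
  - task 3 (Optimize): parent_id=2 -> Research
  - task 4 (Plan): parent_id=3 -> Optimize
  - task 5 (Document): parent_id=2 -> Research
  - task 6 (Refactor): parent_id=3 -> Optimize
  - task 7 (Test): parent_id=NULL -> NULL
  - task 8 (Audit): parent_id=6 -> Refactor

SQL:
SELECT a.name, b.name AS project, c.name AS parent
FROM tasks a
LEFT JOIN projects b ON a.project_id = b.id
LEFT JOIN tasks c ON a.parent_id = c.id

Result:
name     | project | parent  
---------+---------+---------
Design   | NULL    | NULL    
Research | Nimbus  | NULL    
Optimize | Nimbus  | Research
Plan     | Nimbus  | Optimize
Document | Titan   | Research
Refactor | Gamma   | Optimize
Test     | Alpha   | NULL    
Audit    | Zeta    | Refactor


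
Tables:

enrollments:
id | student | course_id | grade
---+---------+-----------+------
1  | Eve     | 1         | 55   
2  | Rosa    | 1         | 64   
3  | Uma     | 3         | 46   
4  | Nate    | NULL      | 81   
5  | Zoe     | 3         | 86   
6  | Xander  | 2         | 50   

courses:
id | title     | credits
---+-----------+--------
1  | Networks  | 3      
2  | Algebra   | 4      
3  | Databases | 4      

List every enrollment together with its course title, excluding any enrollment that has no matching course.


INNER JOIN keeps only enrollments rows whose course_id matches an id in courses. Walk through each enrollment:
  - enrollment 1 (Eve): course_id=1 -> matches Networks
  - enrollment 2 (Rosa): course_id=1 -> matches Networks
  - enrollment 3 (Uma): course_id=3 -> matches Databases
  - enrollment 4 (Nate): course_id=NULL, no match -> dropped
  - enrollment 5 (Zoe): course_id=3 -> matches Databases
  - enrollment 6 (Xander): course_id=2 -> matches Algebra
So 1 of 6 rows is dropped.

SQL:
SELECT a.student, b.title AS course
FROM enrollments a
INNER JOIN courses b ON a.course_id = b.id

Result:
student | course   
--------+----------
Eve     | Networks 
Rosa    | Networks 
Uma     | Databases
Zoe     | Databases
Xander  | Algebra  
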